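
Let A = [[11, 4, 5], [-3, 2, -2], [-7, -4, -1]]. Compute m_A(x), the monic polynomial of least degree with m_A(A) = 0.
m_A(x) = (x - 4)^3

The characteristic polynomial factors as (x - 4)^3. The minimal polynomial is ∏(x - λ)^{k_λ} where k_λ is the size of the largest Jordan block at λ.

For λ = 4: rank(A - 4I) = 2, and the largest Jordan block has size 3 (the smallest k with rank((A - 4I)^k) = rank((A - 4I)^(k+1))).

So m_A(x) = (x - 4)^3.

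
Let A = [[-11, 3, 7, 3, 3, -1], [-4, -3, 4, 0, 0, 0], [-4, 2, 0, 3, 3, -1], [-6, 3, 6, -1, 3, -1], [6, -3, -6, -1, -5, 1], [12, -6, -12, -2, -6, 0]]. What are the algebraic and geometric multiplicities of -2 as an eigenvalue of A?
algebraic multiplicity 3, geometric multiplicity 2

The characteristic polynomial is (x + 2)^3(x + 4)(x + 5)^2, so the factor x + 2 appears with exponent 3: the algebraic multiplicity is 3.

rank(A + 2I) = 4, so the eigenspace has dimension 6 - 4 = 2: the geometric multiplicity is 2.

Since 2 < 3, A is not diagonalizable.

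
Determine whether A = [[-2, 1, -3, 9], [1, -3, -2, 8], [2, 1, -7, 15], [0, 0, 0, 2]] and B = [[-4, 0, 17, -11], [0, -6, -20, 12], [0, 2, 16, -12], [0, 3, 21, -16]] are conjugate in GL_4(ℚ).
Yes.

Two matrices over a field are similar if and only if they have the same invariant factors.

Both A and B have characteristic polynomial (x - 2)(x + 4)^3 and minimal polynomial (x - 2)(x + 4)^3. Computing further, both have invariant factors (x - 2)(x + 4)^3. Hence A and B are similar.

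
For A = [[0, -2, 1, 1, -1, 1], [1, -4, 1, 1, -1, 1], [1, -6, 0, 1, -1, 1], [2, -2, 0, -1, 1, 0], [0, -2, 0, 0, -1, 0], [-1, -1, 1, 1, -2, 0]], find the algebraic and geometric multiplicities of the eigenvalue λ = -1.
The characteristic polynomial is (x + 1)^6, so the factor x + 1 appears with exponent 6: the algebraic multiplicity is 6.

rank(A + I) = 3, so the eigenspace has dimension 6 - 3 = 3: the geometric multiplicity is 3.

Since 3 < 6, A is not diagonalizable.

algebraic multiplicity 6, geometric multiplicity 3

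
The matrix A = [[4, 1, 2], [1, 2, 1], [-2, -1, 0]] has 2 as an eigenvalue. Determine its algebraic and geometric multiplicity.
algebraic multiplicity 3, geometric multiplicity 1

The characteristic polynomial is (x - 2)^3, so the factor x - 2 appears with exponent 3: the algebraic multiplicity is 3.

rank(A - 2I) = 2, so the eigenspace has dimension 3 - 2 = 1: the geometric multiplicity is 1.

Since 1 < 3, A is not diagonalizable.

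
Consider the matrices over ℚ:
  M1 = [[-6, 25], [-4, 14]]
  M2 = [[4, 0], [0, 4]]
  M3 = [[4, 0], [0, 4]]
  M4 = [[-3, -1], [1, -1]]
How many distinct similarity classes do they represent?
3 classes: {M1}, {M2, M3}, {M4}

Characteristic polynomials: χ_{M1} = (x - 4)^2, χ_{M2} = (x - 4)^2, χ_{M3} = (x - 4)^2, χ_{M4} = (x + 2)^2.

{M1}: invariant factors (x - 4)^2.

{M2, M3}: invariant factors x - 4, x - 4.

{M4}: invariant factors (x + 2)^2.

Matrices are similar if and only if their invariant-factor lists agree; the partition into similarity classes is {M1}, {M2, M3}, {M4}.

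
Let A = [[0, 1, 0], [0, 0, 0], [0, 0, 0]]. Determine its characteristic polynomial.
χ_A(x) = x^3

xI - A = [[x, -1, 0], [0, x, 0], [0, 0, x]].

Expanding det(xI - A) along the first row:
det(xI - A) = + (x)·det([[x, 0], [0, x]]) - (-1)·det([[0, 0], [0, x]]) + (0)·det([[0, x], [0, 0]]).

Evaluating gives χ_A(x) = x^3.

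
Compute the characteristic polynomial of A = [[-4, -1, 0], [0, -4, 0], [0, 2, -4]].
χ_A(x) = (x + 4)^3

xI - A = [[x + 4, 1, 0], [0, x + 4, 0], [0, -2, x + 4]].

Expanding det(xI - A) along the first row:
det(xI - A) = + (x + 4)·det([[x + 4, 0], [-2, x + 4]]) - (1)·det([[0, 0], [0, x + 4]]) + (0)·det([[0, x + 4], [0, -2]]).

Evaluating gives χ_A(x) = x^3 + 12x^2 + 48x + 64 = (x + 4)^3.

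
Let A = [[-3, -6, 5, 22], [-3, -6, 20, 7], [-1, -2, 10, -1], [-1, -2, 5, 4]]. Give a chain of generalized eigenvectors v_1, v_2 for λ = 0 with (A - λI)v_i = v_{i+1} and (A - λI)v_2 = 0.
We seek v_1 ∈ ker(A^2) \ ker(A), then set v_{i+1} = A v_i.

One such chain is v_1 = [[1, 0, 0, 0]]^T, v_2 = [[-3, -3, -1, -1]]^T. Check: A v_2 = [[0, 0, 0, 0]]^T = 0.

v_1 = [[1, 0, 0, 0]]^T, v_2 = [[-3, -3, -1, -1]]^T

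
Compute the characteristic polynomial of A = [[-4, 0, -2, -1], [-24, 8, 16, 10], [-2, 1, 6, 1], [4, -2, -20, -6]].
xI - A = [[x + 4, 0, 2, 1], [24, x - 8, -16, -10], [2, -1, x - 6, -1], [-4, 2, 20, x + 6]].

Expanding det(xI - A) along the first row:
det(xI - A) = + (x + 4)·det([[x - 8, -16, -10], [-1, x - 6, -1], [2, 20, x + 6]]) - (0)·det([[24, -16, -10], [2, x - 6, -1], [-4, 20, x + 6]]) + (2)·det([[24, x - 8, -10], [2, -1, -1], [-4, 2, x + 6]]) - (1)·det([[24, x - 8, -16], [2, -1, x - 6], [-4, 2, 20]]).

Evaluating gives χ_A(x) = x^4 - 4x^3 - 44x^2 + 96x + 576 = (x - 6)^2(x + 4)^2.

χ_A(x) = (x - 6)^2(x + 4)^2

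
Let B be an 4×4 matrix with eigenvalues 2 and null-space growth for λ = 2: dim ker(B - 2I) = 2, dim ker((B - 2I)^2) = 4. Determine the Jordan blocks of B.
Jordan blocks: (2, 2), (2, 2)

λ = 2: successive nullity increments [2, 2] count blocks of size ≥ k; block sizes are [2, 2].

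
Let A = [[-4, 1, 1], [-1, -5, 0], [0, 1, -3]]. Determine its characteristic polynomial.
xI - A = [[x + 4, -1, -1], [1, x + 5, 0], [0, -1, x + 3]].

Expanding det(xI - A) along the first row:
det(xI - A) = + (x + 4)·det([[x + 5, 0], [-1, x + 3]]) - (-1)·det([[1, 0], [0, x + 3]]) + (-1)·det([[1, x + 5], [0, -1]]).

Evaluating gives χ_A(x) = x^3 + 12x^2 + 48x + 64 = (x + 4)^3.

χ_A(x) = (x + 4)^3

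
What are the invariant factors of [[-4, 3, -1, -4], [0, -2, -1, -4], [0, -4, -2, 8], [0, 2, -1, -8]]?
x + 4, (x + 4)^3

The Jordan structure of A has elementary divisors (x + 4)^3, (x + 4). Arranging the block sizes at each eigenvalue in decreasing order and taking row products gives the invariant factors.

Invariant factors (smallest first, each dividing the next): x + 4, (x + 4)^3.

Check: the last factor (x + 4)^3 is the minimal polynomial, and the product (x + 4)^4 is the characteristic polynomial.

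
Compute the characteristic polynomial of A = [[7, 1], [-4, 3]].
xI - A = [[x - 7, -1], [4, x - 3]].

Expanding det(xI - A) along the first row:
det(xI - A) = + (x - 7)·det([[x - 3]]) - (-1)·det([[4]]).

Evaluating gives χ_A(x) = x^2 - 10x + 25 = (x - 5)^2.

χ_A(x) = (x - 5)^2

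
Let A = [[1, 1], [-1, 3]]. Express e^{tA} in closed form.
A has Jordan form J = [[2, 1], [0, 2]] with A = PJP^{-1}, so e^{tA} = P e^{tJ} P^{-1}.

For a Jordan block J_k(λ), e^{tJ_k(λ)} = e^{λt} · (I + tN + t^2 N^2/2! + ... + t^{k-1} N^{k-1}/(k-1)!) where N is the nilpotent superdiagonal part.

Assembling the blocks and conjugating back gives the entries of e^{tA} as shown above.

e^{tA} = [[(1 - t)*e^{2*t}, t*e^{2*t}], [-t*e^{2*t}, (t + 1)*e^{2*t}]]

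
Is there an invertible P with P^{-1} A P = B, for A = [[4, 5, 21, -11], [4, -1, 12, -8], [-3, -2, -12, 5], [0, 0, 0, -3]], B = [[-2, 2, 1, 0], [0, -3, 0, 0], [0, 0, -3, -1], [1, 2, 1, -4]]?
Yes.

Two matrices over a field are similar if and only if they have the same invariant factors.

Both A and B have characteristic polynomial (x + 3)^4 and minimal polynomial (x + 3)^3. Computing further, both have invariant factors x + 3, (x + 3)^3. Hence A and B are similar.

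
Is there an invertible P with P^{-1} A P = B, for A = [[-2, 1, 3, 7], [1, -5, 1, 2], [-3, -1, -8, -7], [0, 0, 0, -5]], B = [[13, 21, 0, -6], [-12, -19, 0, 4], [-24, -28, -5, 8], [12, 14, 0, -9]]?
Both have characteristic polynomial (x + 5)^4, but the minimal polynomial of A is (x + 5)^3 while the minimal polynomial of B is (x + 5)^2. The minimal polynomial is a similarity invariant, so A and B are not similar.

No.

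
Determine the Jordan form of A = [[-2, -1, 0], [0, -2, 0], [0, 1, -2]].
J = [[-2, 1, 0], [0, -2, 0], [0, 0, -2]]

The characteristic polynomial is det(xI - A) = (x + 2)^3, so the eigenvalues are -2 (algebraic multiplicity 3).

For λ = -2: rank(A + 2I) = 1, rank((A + 2I)^2) = 0. The eigenspace has dimension 3 - 1 = 2, so there are 2 Jordan blocks; the rank sequence gives block sizes [2, 1].

Assembling the blocks gives the Jordan form J above.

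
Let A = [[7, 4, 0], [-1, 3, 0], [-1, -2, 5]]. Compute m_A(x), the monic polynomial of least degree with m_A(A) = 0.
The characteristic polynomial factors as (x - 5)^3. The minimal polynomial is ∏(x - λ)^{k_λ} where k_λ is the size of the largest Jordan block at λ.

For λ = 5: rank(A - 5I) = 1, and the largest Jordan block has size 2 (the smallest k with rank((A - 5I)^k) = rank((A - 5I)^(k+1))).

So m_A(x) = (x - 5)^2.

m_A(x) = (x - 5)^2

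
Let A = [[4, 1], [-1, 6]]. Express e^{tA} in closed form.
A has Jordan form J = [[5, 1], [0, 5]] with A = PJP^{-1}, so e^{tA} = P e^{tJ} P^{-1}.

For a Jordan block J_k(λ), e^{tJ_k(λ)} = e^{λt} · (I + tN + t^2 N^2/2! + ... + t^{k-1} N^{k-1}/(k-1)!) where N is the nilpotent superdiagonal part.

Assembling the blocks and conjugating back gives the entries of e^{tA} as shown above.

e^{tA} = [[(1 - t)*e^{5*t}, t*e^{5*t}], [-t*e^{5*t}, (t + 1)*e^{5*t}]]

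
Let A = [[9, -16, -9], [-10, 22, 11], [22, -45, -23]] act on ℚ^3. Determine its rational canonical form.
The invariant factors of A (the non-unit diagonal entries of the Smith normal form of xI - A over ℚ[x]) are (x - 5)(x^2 - 3x + 3), each dividing the next. The characteristic polynomial is their product, (x - 5)(x^2 - 3x + 3).

The rational canonical form is the block-diagonal matrix of companion matrices C(f_i):
R = [[0, 0, 15], [1, 0, -18], [0, 1, 8]].

Note the characteristic polynomial does not split into linear factors over ℚ, so A has no Jordan form over ℚ; the rational canonical form exists over any field.

R = [[0, 0, 15], [1, 0, -18], [0, 1, 8]]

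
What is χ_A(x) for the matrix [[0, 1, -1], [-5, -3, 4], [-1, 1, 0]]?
χ_A(x) = (x - 1)(x + 2)^2

xI - A = [[x, -1, 1], [5, x + 3, -4], [1, -1, x]].

Expanding det(xI - A) along the first row:
det(xI - A) = + (x)·det([[x + 3, -4], [-1, x]]) - (-1)·det([[5, -4], [1, x]]) + (1)·det([[5, x + 3], [1, -1]]).

Evaluating gives χ_A(x) = x^3 + 3x^2 - 4 = (x - 1)(x + 2)^2.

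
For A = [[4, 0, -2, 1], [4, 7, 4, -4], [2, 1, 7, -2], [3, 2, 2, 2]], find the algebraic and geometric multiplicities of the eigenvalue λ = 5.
The characteristic polynomial is (x - 5)^4, so the factor x - 5 appears with exponent 4: the algebraic multiplicity is 4.

rank(A - 5I) = 2, so the eigenspace has dimension 4 - 2 = 2: the geometric multiplicity is 2.

Since 2 < 4, A is not diagonalizable.

algebraic multiplicity 4, geometric multiplicity 2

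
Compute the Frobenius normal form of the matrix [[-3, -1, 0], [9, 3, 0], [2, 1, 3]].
R = [[0, 0, 0], [1, 0, 0], [0, 1, 3]]

The invariant factors of A (the non-unit diagonal entries of the Smith normal form of xI - A over ℚ[x]) are x^2(x - 3), each dividing the next. The characteristic polynomial is their product, x^2(x - 3).

The rational canonical form is the block-diagonal matrix of companion matrices C(f_i):
R = [[0, 0, 0], [1, 0, 0], [0, 1, 3]].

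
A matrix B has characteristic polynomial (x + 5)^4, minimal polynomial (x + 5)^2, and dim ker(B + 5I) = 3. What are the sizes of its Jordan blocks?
Jordan blocks: (-5, 2), (-5, 1), (-5, 1)

λ = -5: algebraic multiplicity 4 (exponent in χ_B), largest block size 2 (exponent in m_B), 3 blocks (geometric multiplicity). These force block sizes [2, 1, 1].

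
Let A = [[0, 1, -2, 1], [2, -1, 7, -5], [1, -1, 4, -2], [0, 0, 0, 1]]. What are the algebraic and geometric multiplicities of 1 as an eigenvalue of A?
algebraic multiplicity 4, geometric multiplicity 2

The characteristic polynomial is (x - 1)^4, so the factor x - 1 appears with exponent 4: the algebraic multiplicity is 4.

rank(A - I) = 2, so the eigenspace has dimension 4 - 2 = 2: the geometric multiplicity is 2.

Since 2 < 4, A is not diagonalizable.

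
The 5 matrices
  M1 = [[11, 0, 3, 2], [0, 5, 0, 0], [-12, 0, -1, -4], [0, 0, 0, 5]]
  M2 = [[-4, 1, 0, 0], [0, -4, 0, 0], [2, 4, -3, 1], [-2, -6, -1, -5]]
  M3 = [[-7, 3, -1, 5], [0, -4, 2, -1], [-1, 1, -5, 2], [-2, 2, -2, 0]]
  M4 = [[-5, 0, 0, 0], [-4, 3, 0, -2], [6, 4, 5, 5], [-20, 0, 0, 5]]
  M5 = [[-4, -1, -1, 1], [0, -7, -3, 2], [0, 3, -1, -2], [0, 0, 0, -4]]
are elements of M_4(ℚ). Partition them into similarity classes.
Characteristic polynomials: χ_{M1} = (x - 5)^4, χ_{M2} = (x + 4)^4, χ_{M3} = (x + 4)^4, χ_{M4} = (x - 5)^2(x - 3)(x + 5), χ_{M5} = (x + 4)^4.

{M1}: invariant factors x - 5, x - 5, (x - 5)^2.

{M2, M3, M5}: invariant factors (x + 4)^2, (x + 4)^2.

{M4}: invariant factors (x - 5)^2(x - 3)(x + 5).

Matrices are similar if and only if their invariant-factor lists agree; the partition into similarity classes is {M1}, {M2, M3, M5}, {M4}.

3 classes: {M1}, {M2, M3, M5}, {M4}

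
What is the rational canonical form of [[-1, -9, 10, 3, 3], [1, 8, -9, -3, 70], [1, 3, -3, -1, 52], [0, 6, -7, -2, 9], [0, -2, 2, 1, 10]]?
R = [[0, 0, 0, 0, -64], [1, 0, 0, 0, 48], [0, 1, 0, 0, 52], [0, 0, 1, 0, -47], [0, 0, 0, 1, 12]]

The invariant factors of A (the non-unit diagonal entries of the Smith normal form of xI - A over ℚ[x]) are (x - 4)^3(x - 1)(x + 1), each dividing the next. The characteristic polynomial is their product, (x - 4)^3(x - 1)(x + 1).

The rational canonical form is the block-diagonal matrix of companion matrices C(f_i):
R = [[0, 0, 0, 0, -64], [1, 0, 0, 0, 48], [0, 1, 0, 0, 52], [0, 0, 1, 0, -47], [0, 0, 0, 1, 12]].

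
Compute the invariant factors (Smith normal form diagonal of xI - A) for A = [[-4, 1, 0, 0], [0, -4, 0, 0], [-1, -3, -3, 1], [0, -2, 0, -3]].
The Jordan structure of A has elementary divisors (x + 4)^2, (x + 3)^2. Arranging the block sizes at each eigenvalue in decreasing order and taking row products gives the invariant factors.

Invariant factors (smallest first, each dividing the next): (x + 3)^2(x + 4)^2.

Check: the last factor (x + 3)^2(x + 4)^2 is the minimal polynomial, and the product (x + 3)^2(x + 4)^2 is the characteristic polynomial.

(x + 3)^2(x + 4)^2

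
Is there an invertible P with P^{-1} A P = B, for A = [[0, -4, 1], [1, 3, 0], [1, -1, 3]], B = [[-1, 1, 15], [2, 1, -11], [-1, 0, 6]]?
Two matrices over a field are similar if and only if they have the same invariant factors.

Both A and B have characteristic polynomial (x - 2)^3 and minimal polynomial (x - 2)^3. Computing further, both have invariant factors (x - 2)^3. Hence A and B are similar.

Yes.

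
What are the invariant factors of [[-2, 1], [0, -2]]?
(x + 2)^2

The Jordan structure of A has elementary divisors (x + 2)^2. Arranging the block sizes at each eigenvalue in decreasing order and taking row products gives the invariant factors.

Invariant factors (smallest first, each dividing the next): (x + 2)^2.

Check: the last factor (x + 2)^2 is the minimal polynomial, and the product (x + 2)^2 is the characteristic polynomial.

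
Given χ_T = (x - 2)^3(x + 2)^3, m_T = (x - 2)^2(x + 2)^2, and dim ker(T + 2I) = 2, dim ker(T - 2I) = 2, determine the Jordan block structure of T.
Jordan blocks: (-2, 2), (-2, 1), (2, 2), (2, 1)

λ = -2: algebraic multiplicity 3 (exponent in χ_T), largest block size 2 (exponent in m_T), 2 blocks (geometric multiplicity). These force block sizes [2, 1].
λ = 2: algebraic multiplicity 3 (exponent in χ_T), largest block size 2 (exponent in m_T), 2 blocks (geometric multiplicity). These force block sizes [2, 1].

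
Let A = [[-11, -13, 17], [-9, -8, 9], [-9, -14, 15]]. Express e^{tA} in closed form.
A has Jordan form J = [[-5, 1, 0], [0, -5, 0], [0, 0, 6]] with A = PJP^{-1}, so e^{tA} = P e^{tJ} P^{-1}.

For a Jordan block J_k(λ), e^{tJ_k(λ)} = e^{λt} · (I + tN + t^2 N^2/2! + ... + t^{k-1} N^{k-1}/(k-1)!) where N is the nilpotent superdiagonal part.

Assembling the blocks and conjugating back gives the entries of e^{tA} as shown above.

e^{tA} = [[(1 - 6*t)*e^{-5*t}, (-2*t - e^{11*t} + 1)*e^{-5*t}, (6*t + e^{11*t} - 1)*e^{-5*t}], [-9*t*e^{-5*t}, (1 - 3*t)*e^{-5*t}, 9*t*e^{-5*t}], [-9*t*e^{-5*t}, (-3*t - e^{11*t} + 1)*e^{-5*t}, (9*t + e^{11*t})*e^{-5*t}]]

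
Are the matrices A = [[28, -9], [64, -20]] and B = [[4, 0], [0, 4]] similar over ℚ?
Both have characteristic polynomial (x - 4)^2, but the minimal polynomial of A is (x - 4)^2 while the minimal polynomial of B is x - 4. The minimal polynomial is a similarity invariant, so A and B are not similar.

No.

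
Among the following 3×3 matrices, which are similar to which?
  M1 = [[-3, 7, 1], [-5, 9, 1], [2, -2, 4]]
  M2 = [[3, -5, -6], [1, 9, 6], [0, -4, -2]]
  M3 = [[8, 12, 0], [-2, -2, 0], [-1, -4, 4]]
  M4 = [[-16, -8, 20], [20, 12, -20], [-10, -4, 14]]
Characteristic polynomials: χ_{M1} = (x - 4)^2(x - 2), χ_{M2} = (x - 4)^2(x - 2), χ_{M3} = (x - 4)^2(x - 2), χ_{M4} = (x - 4)^2(x - 2).

{M1, M2, M3}: invariant factors (x - 4)^2(x - 2).

{M4}: invariant factors x - 4, (x - 4)(x - 2).

Matrices are similar if and only if their invariant-factor lists agree; the partition into similarity classes is {M1, M2, M3}, {M4}.

2 classes: {M1, M2, M3}, {M4}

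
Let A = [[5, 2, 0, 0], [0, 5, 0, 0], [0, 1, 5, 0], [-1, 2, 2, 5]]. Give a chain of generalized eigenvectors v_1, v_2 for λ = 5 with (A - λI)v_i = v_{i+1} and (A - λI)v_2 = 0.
v_1 = [[2, 1, 0, 1]]^T, v_2 = [[2, 0, 1, 0]]^T

We seek v_1 ∈ ker((A - 5I)^2) \ ker(A - 5I), then set v_{i+1} = (A - 5I) v_i.

One such chain is v_1 = [[2, 1, 0, 1]]^T, v_2 = [[2, 0, 1, 0]]^T. Check: (A - 5I) v_2 = [[0, 0, 0, 0]]^T = 0.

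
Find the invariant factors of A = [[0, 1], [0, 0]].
x^2

The Jordan structure of A has elementary divisors x^2. Arranging the block sizes at each eigenvalue in decreasing order and taking row products gives the invariant factors.

Invariant factors (smallest first, each dividing the next): x^2.

Check: the last factor x^2 is the minimal polynomial, and the product x^2 is the characteristic polynomial.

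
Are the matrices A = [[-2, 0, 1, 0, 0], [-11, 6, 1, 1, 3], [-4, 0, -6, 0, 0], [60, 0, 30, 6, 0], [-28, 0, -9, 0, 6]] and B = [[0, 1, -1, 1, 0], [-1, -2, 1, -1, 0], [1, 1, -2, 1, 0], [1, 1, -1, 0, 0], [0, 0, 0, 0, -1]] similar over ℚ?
No.

trace(A) = 10 but trace(B) = -5. The trace is a similarity invariant, so A and B are not similar.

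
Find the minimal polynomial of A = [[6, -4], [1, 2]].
The characteristic polynomial factors as (x - 4)^2. The minimal polynomial is ∏(x - λ)^{k_λ} where k_λ is the size of the largest Jordan block at λ.

For λ = 4: rank(A - 4I) = 1, and the largest Jordan block has size 2 (the smallest k with rank((A - 4I)^k) = rank((A - 4I)^(k+1))).

So m_A(x) = (x - 4)^2.

m_A(x) = (x - 4)^2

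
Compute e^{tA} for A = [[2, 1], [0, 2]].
A has Jordan form J = [[2, 1], [0, 2]] with A = PJP^{-1}, so e^{tA} = P e^{tJ} P^{-1}.

For a Jordan block J_k(λ), e^{tJ_k(λ)} = e^{λt} · (I + tN + t^2 N^2/2! + ... + t^{k-1} N^{k-1}/(k-1)!) where N is the nilpotent superdiagonal part.

Assembling the blocks and conjugating back gives the entries of e^{tA} as shown above.

e^{tA} = [[e^{2*t}, t*e^{2*t}], [0, e^{2*t}]]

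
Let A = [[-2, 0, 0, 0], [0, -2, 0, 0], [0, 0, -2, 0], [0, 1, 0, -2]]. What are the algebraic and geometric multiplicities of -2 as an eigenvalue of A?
algebraic multiplicity 4, geometric multiplicity 3

The characteristic polynomial is (x + 2)^4, so the factor x + 2 appears with exponent 4: the algebraic multiplicity is 4.

rank(A + 2I) = 1, so the eigenspace has dimension 4 - 1 = 3: the geometric multiplicity is 3.

Since 3 < 4, A is not diagonalizable.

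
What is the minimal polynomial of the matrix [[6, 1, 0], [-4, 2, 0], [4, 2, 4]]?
m_A(x) = (x - 4)^2

The characteristic polynomial factors as (x - 4)^3. The minimal polynomial is ∏(x - λ)^{k_λ} where k_λ is the size of the largest Jordan block at λ.

For λ = 4: rank(A - 4I) = 1, and the largest Jordan block has size 2 (the smallest k with rank((A - 4I)^k) = rank((A - 4I)^(k+1))).

So m_A(x) = (x - 4)^2.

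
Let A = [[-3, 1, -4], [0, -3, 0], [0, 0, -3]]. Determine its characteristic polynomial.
xI - A = [[x + 3, -1, 4], [0, x + 3, 0], [0, 0, x + 3]].

Expanding det(xI - A) along the first row:
det(xI - A) = + (x + 3)·det([[x + 3, 0], [0, x + 3]]) - (-1)·det([[0, 0], [0, x + 3]]) + (4)·det([[0, x + 3], [0, 0]]).

Evaluating gives χ_A(x) = x^3 + 9x^2 + 27x + 27 = (x + 3)^3.

χ_A(x) = (x + 3)^3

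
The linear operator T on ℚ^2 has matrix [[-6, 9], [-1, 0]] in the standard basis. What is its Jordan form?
J = [[-3, 1], [0, -3]]

The characteristic polynomial is det(xI - A) = (x + 3)^2, so the eigenvalues are -3 (algebraic multiplicity 2).

For λ = -3: rank(A + 3I) = 1, rank((A + 3I)^2) = 0. The eigenspace has dimension 2 - 1 = 1, so there is 1 Jordan block; the rank sequence gives block sizes [2].

Assembling the blocks gives the Jordan form J above.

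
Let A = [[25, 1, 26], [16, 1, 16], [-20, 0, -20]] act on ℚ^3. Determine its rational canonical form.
R = [[0, 0, 20], [1, 0, -9], [0, 1, 6]]

The invariant factors of A (the non-unit diagonal entries of the Smith normal form of xI - A over ℚ[x]) are (x - 5)(x^2 - x + 4), each dividing the next. The characteristic polynomial is their product, (x - 5)(x^2 - x + 4).

The rational canonical form is the block-diagonal matrix of companion matrices C(f_i):
R = [[0, 0, 20], [1, 0, -9], [0, 1, 6]].

Note the characteristic polynomial does not split into linear factors over ℚ, so A has no Jordan form over ℚ; the rational canonical form exists over any field.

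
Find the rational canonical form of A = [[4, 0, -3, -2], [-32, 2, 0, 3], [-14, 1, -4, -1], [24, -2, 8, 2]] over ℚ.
R = [[0, 0, 0, -4], [1, 0, 0, 8], [0, 1, 0, -8], [0, 0, 1, 4]]

The invariant factors of A (the non-unit diagonal entries of the Smith normal form of xI - A over ℚ[x]) are (x^2 - 2x + 2)^2, each dividing the next. The characteristic polynomial is their product, (x^2 - 2x + 2)^2.

The rational canonical form is the block-diagonal matrix of companion matrices C(f_i):
R = [[0, 0, 0, -4], [1, 0, 0, 8], [0, 1, 0, -8], [0, 0, 1, 4]].

Note the characteristic polynomial does not split into linear factors over ℚ, so A has no Jordan form over ℚ; the rational canonical form exists over any field.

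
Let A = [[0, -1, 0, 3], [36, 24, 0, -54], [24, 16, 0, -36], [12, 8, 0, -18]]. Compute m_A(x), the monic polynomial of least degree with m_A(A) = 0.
m_A(x) = x^2(x - 6)

The characteristic polynomial factors as x^3(x - 6). The minimal polynomial is ∏(x - λ)^{k_λ} where k_λ is the size of the largest Jordan block at λ.

For λ = 0: rank(A) = 2, and the largest Jordan block has size 2 (the smallest k with rank(A^k) = rank(A^(k+1))).
For λ = 6: rank(A - 6I) = 3, and the largest Jordan block has size 1 (the smallest k with rank((A - 6I)^k) = rank((A - 6I)^(k+1))).

So m_A(x) = x^2(x - 6).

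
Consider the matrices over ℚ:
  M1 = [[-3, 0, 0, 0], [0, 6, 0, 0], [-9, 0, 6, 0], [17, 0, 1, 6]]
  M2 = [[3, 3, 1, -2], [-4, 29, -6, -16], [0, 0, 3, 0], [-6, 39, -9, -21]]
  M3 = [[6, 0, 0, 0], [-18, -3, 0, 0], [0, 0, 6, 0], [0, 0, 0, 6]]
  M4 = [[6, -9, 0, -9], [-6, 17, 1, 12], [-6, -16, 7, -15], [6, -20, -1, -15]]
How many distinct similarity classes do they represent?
Characteristic polynomials: χ_{M1} = (x - 6)^3(x + 3), χ_{M2} = (x - 5)(x - 3)^3, χ_{M3} = (x - 6)^3(x + 3), χ_{M4} = (x - 6)^3(x + 3).

{M1, M4}: invariant factors x - 6, (x - 6)^2(x + 3).

{M2}: invariant factors x - 3, (x - 5)(x - 3)^2.

{M3}: invariant factors x - 6, x - 6, (x - 6)(x + 3).

Matrices are similar if and only if their invariant-factor lists agree; the partition into similarity classes is {M1, M4}, {M2}, {M3}.

3 classes: {M1, M4}, {M2}, {M3}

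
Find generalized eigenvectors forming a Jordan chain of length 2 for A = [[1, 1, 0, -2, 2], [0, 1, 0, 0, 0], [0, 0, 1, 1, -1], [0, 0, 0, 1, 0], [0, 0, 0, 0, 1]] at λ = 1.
We seek v_1 ∈ ker((A - I)^2) \ ker(A - I), then set v_{i+1} = (A - I) v_i.

One such chain is v_1 = [[-1, 1, 1, 0, 0]]^T, v_2 = [[1, 0, 0, 0, 0]]^T. Check: (A - I) v_2 = [[0, 0, 0, 0, 0]]^T = 0.

v_1 = [[-1, 1, 1, 0, 0]]^T, v_2 = [[1, 0, 0, 0, 0]]^T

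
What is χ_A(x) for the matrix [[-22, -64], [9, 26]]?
χ_A(x) = (x - 2)^2

xI - A = [[x + 22, 64], [-9, x - 26]].

Expanding det(xI - A) along the first row:
det(xI - A) = + (x + 22)·det([[x - 26]]) - (64)·det([[-9]]).

Evaluating gives χ_A(x) = x^2 - 4x + 4 = (x - 2)^2.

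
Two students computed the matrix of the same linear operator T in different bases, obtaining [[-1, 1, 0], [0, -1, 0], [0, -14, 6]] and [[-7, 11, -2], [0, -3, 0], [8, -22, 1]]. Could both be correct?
trace(A) = 4 but trace(B) = -9. The trace is a similarity invariant, so A and B are not similar.

No.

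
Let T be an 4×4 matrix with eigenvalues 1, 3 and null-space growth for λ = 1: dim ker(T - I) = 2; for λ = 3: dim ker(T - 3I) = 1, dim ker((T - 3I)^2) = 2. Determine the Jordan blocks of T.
Jordan blocks: (1, 1), (1, 1), (3, 2)

λ = 1: successive nullity increments [2] count blocks of size ≥ k; block sizes are [1, 1].
λ = 3: successive nullity increments [1, 1] count blocks of size ≥ k; block sizes are [2].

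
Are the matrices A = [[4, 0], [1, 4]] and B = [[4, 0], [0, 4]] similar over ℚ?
Both have characteristic polynomial (x - 4)^2, but the minimal polynomial of A is (x - 4)^2 while the minimal polynomial of B is x - 4. The minimal polynomial is a similarity invariant, so A and B are not similar.

No.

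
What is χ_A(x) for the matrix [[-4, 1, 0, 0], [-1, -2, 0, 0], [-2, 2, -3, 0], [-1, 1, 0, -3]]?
χ_A(x) = (x + 3)^4

xI - A = [[x + 4, -1, 0, 0], [1, x + 2, 0, 0], [2, -2, x + 3, 0], [1, -1, 0, x + 3]].

Expanding det(xI - A) along the first row:
det(xI - A) = + (x + 4)·det([[x + 2, 0, 0], [-2, x + 3, 0], [-1, 0, x + 3]]) - (-1)·det([[1, 0, 0], [2, x + 3, 0], [1, 0, x + 3]]) + (0)·det([[1, x + 2, 0], [2, -2, 0], [1, -1, x + 3]]) - (0)·det([[1, x + 2, 0], [2, -2, x + 3], [1, -1, 0]]).

Evaluating gives χ_A(x) = x^4 + 12x^3 + 54x^2 + 108x + 81 = (x + 3)^4.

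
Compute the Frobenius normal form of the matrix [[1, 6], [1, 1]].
R = [[0, 5], [1, 2]]

The invariant factors of A (the non-unit diagonal entries of the Smith normal form of xI - A over ℚ[x]) are x^2 - 2x - 5, each dividing the next. The characteristic polynomial is their product, x^2 - 2x - 5.

The rational canonical form is the block-diagonal matrix of companion matrices C(f_i):
R = [[0, 5], [1, 2]].

Note the characteristic polynomial does not split into linear factors over ℚ, so A has no Jordan form over ℚ; the rational canonical form exists over any field.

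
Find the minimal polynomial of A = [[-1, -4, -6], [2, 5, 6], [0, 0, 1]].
m_A(x) = (x - 3)(x - 1)

The characteristic polynomial factors as (x - 3)(x - 1)^2. The minimal polynomial is ∏(x - λ)^{k_λ} where k_λ is the size of the largest Jordan block at λ.

For λ = 1: rank(A - I) = 1, and the largest Jordan block has size 1 (the smallest k with rank((A - I)^k) = rank((A - I)^(k+1))).
For λ = 3: rank(A - 3I) = 2, and the largest Jordan block has size 1 (the smallest k with rank((A - 3I)^k) = rank((A - 3I)^(k+1))).

So m_A(x) = (x - 3)(x - 1).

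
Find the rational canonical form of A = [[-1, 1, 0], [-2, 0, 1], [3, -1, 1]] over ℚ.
The invariant factors of A (the non-unit diagonal entries of the Smith normal form of xI - A over ℚ[x]) are x^3 + 2x - 4, each dividing the next. The characteristic polynomial is their product, x^3 + 2x - 4.

The rational canonical form is the block-diagonal matrix of companion matrices C(f_i):
R = [[0, 0, 4], [1, 0, -2], [0, 1, 0]].

Note the characteristic polynomial does not split into linear factors over ℚ, so A has no Jordan form over ℚ; the rational canonical form exists over any field.

R = [[0, 0, 4], [1, 0, -2], [0, 1, 0]]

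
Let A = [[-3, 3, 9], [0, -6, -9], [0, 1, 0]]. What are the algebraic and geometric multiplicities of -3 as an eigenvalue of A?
algebraic multiplicity 3, geometric multiplicity 2

The characteristic polynomial is (x + 3)^3, so the factor x + 3 appears with exponent 3: the algebraic multiplicity is 3.

rank(A + 3I) = 1, so the eigenspace has dimension 3 - 1 = 2: the geometric multiplicity is 2.

Since 2 < 3, A is not diagonalizable.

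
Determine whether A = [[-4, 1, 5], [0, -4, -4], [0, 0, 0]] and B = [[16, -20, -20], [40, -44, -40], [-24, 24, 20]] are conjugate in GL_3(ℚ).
No.

Both have characteristic polynomial x(x + 4)^2, but the minimal polynomial of A is x(x + 4)^2 while the minimal polynomial of B is x(x + 4). The minimal polynomial is a similarity invariant, so A and B are not similar.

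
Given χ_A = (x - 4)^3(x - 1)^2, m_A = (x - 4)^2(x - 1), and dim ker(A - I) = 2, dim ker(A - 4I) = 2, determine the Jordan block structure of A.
Jordan blocks: (1, 1), (1, 1), (4, 2), (4, 1)

λ = 1: algebraic multiplicity 2 (exponent in χ_A), largest block size 1 (exponent in m_A), 2 blocks (geometric multiplicity). These force block sizes [1, 1].
λ = 4: algebraic multiplicity 3 (exponent in χ_A), largest block size 2 (exponent in m_A), 2 blocks (geometric multiplicity). These force block sizes [2, 1].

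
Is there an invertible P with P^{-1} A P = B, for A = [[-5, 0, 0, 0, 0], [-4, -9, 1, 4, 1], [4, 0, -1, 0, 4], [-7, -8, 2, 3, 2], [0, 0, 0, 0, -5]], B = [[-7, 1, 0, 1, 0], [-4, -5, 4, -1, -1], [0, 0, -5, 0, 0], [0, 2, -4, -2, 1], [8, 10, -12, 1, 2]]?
Yes.

Two matrices over a field are similar if and only if they have the same invariant factors.

Both A and B have characteristic polynomial (x + 1)^2(x + 5)^3 and minimal polynomial (x + 1)^2(x + 5)^2. Computing further, both have invariant factors x + 5, (x + 1)^2(x + 5)^2. Hence A and B are similar.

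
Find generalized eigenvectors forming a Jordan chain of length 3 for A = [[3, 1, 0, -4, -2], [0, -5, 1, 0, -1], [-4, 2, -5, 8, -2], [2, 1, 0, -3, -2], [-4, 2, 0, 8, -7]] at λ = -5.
v_1 = [[1, 0, 3, 1, 2]]^T, v_2 = [[0, 1, 0, 0, 0]]^T, v_3 = [[1, 0, 2, 1, 2]]^T

We seek v_1 ∈ ker((A + 5I)^3) \ ker((A + 5I)^2), then set v_{i+1} = (A + 5I) v_i.

One such chain is v_1 = [[1, 0, 3, 1, 2]]^T, v_2 = [[0, 1, 0, 0, 0]]^T, v_3 = [[1, 0, 2, 1, 2]]^T. Check: (A + 5I) v_3 = [[0, 0, 0, 0, 0]]^T = 0.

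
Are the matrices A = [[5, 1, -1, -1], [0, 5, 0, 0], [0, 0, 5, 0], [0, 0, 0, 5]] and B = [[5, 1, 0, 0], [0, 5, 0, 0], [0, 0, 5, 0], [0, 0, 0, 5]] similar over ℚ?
Yes.

Two matrices over a field are similar if and only if they have the same invariant factors.

Both A and B have characteristic polynomial (x - 5)^4 and minimal polynomial (x - 5)^2. Computing further, both have invariant factors x - 5, x - 5, (x - 5)^2. Hence A and B are similar.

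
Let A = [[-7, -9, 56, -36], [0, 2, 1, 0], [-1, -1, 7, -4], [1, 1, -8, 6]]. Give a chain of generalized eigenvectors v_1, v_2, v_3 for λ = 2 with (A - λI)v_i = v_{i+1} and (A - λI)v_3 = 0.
v_1 = [[-1, 0, 0, 0]]^T, v_2 = [[9, 0, 1, -1]]^T, v_3 = [[11, 1, 0, -3]]^T

We seek v_1 ∈ ker((A - 2I)^3) \ ker((A - 2I)^2), then set v_{i+1} = (A - 2I) v_i.

One such chain is v_1 = [[-1, 0, 0, 0]]^T, v_2 = [[9, 0, 1, -1]]^T, v_3 = [[11, 1, 0, -3]]^T. Check: (A - 2I) v_3 = [[0, 0, 0, 0]]^T = 0.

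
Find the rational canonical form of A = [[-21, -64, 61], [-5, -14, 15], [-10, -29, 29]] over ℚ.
R = [[0, 0, 16], [1, 0, -4], [0, 1, -6]]

The invariant factors of A (the non-unit diagonal entries of the Smith normal form of xI - A over ℚ[x]) are (x + 4)(x^2 + 2x - 4), each dividing the next. The characteristic polynomial is their product, (x + 4)(x^2 + 2x - 4).

The rational canonical form is the block-diagonal matrix of companion matrices C(f_i):
R = [[0, 0, 16], [1, 0, -4], [0, 1, -6]].

Note the characteristic polynomial does not split into linear factors over ℚ, so A has no Jordan form over ℚ; the rational canonical form exists over any field.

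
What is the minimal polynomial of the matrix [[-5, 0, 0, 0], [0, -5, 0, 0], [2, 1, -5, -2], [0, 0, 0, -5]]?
The characteristic polynomial factors as (x + 5)^4. The minimal polynomial is ∏(x - λ)^{k_λ} where k_λ is the size of the largest Jordan block at λ.

For λ = -5: rank(A + 5I) = 1, and the largest Jordan block has size 2 (the smallest k with rank((A + 5I)^k) = rank((A + 5I)^(k+1))).

So m_A(x) = (x + 5)^2.

m_A(x) = (x + 5)^2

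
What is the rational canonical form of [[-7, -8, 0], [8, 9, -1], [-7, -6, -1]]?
R = [[0, 0, -15], [1, 0, 7], [0, 1, 1]]

The invariant factors of A (the non-unit diagonal entries of the Smith normal form of xI - A over ℚ[x]) are (x + 3)(x^2 - 4x + 5), each dividing the next. The characteristic polynomial is their product, (x + 3)(x^2 - 4x + 5).

The rational canonical form is the block-diagonal matrix of companion matrices C(f_i):
R = [[0, 0, -15], [1, 0, 7], [0, 1, 1]].

Note the characteristic polynomial does not split into linear factors over ℚ, so A has no Jordan form over ℚ; the rational canonical form exists over any field.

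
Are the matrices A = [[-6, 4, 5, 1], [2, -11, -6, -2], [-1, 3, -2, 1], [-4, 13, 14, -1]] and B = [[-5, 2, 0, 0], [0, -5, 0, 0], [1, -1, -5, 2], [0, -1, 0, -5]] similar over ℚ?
Yes.

Two matrices over a field are similar if and only if they have the same invariant factors.

Both A and B have characteristic polynomial (x + 5)^4 and minimal polynomial (x + 5)^2. Computing further, both have invariant factors (x + 5)^2, (x + 5)^2. Hence A and B are similar.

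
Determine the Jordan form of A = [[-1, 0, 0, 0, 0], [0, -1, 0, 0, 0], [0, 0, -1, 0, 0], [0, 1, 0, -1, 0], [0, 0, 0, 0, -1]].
The characteristic polynomial is det(xI - A) = (x + 1)^5, so the eigenvalues are -1 (algebraic multiplicity 5).

For λ = -1: rank(A + I) = 1, rank((A + I)^2) = 0. The eigenspace has dimension 5 - 1 = 4, so there are 4 Jordan blocks; the rank sequence gives block sizes [2, 1, 1, 1].

Assembling the blocks gives the Jordan form J above.

J = [[-1, 1, 0, 0, 0], [0, -1, 0, 0, 0], [0, 0, -1, 0, 0], [0, 0, 0, -1, 0], [0, 0, 0, 0, -1]]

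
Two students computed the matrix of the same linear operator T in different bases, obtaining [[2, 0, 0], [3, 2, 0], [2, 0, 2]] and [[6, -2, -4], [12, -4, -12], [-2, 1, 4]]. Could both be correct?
Two matrices over a field are similar if and only if they have the same invariant factors.

Both A and B have characteristic polynomial (x - 2)^3 and minimal polynomial (x - 2)^2. Computing further, both have invariant factors x - 2, (x - 2)^2. Hence A and B are similar.

Yes.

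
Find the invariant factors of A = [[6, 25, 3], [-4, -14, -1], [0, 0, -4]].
The Jordan structure of A has elementary divisors (x + 4)^3. Arranging the block sizes at each eigenvalue in decreasing order and taking row products gives the invariant factors.

Invariant factors (smallest first, each dividing the next): (x + 4)^3.

Check: the last factor (x + 4)^3 is the minimal polynomial, and the product (x + 4)^3 is the characteristic polynomial.

(x + 4)^3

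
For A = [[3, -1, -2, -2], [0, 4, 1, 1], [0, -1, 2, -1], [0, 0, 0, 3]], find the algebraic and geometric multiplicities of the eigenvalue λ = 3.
algebraic multiplicity 4, geometric multiplicity 2

The characteristic polynomial is (x - 3)^4, so the factor x - 3 appears with exponent 4: the algebraic multiplicity is 4.

rank(A - 3I) = 2, so the eigenspace has dimension 4 - 2 = 2: the geometric multiplicity is 2.

Since 2 < 4, A is not diagonalizable.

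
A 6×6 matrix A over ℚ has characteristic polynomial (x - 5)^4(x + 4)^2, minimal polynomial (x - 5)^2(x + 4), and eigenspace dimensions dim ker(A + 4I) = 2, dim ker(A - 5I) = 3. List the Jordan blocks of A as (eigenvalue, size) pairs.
λ = -4: algebraic multiplicity 2 (exponent in χ_A), largest block size 1 (exponent in m_A), 2 blocks (geometric multiplicity). These force block sizes [1, 1].
λ = 5: algebraic multiplicity 4 (exponent in χ_A), largest block size 2 (exponent in m_A), 3 blocks (geometric multiplicity). These force block sizes [2, 1, 1].

Jordan blocks: (-4, 1), (-4, 1), (5, 2), (5, 1), (5, 1)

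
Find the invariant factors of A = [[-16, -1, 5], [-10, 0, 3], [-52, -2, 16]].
The Jordan structure of A has elementary divisors x^3. Arranging the block sizes at each eigenvalue in decreasing order and taking row products gives the invariant factors.

Invariant factors (smallest first, each dividing the next): x^3.

Check: the last factor x^3 is the minimal polynomial, and the product x^3 is the characteristic polynomial.

x^3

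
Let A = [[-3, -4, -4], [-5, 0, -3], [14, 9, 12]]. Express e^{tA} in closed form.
A has Jordan form J = [[3, 1, 0], [0, 3, 1], [0, 0, 3]] with A = PJP^{-1}, so e^{tA} = P e^{tJ} P^{-1}.

For a Jordan block J_k(λ), e^{tJ_k(λ)} = e^{λt} · (I + tN + t^2 N^2/2! + ... + t^{k-1} N^{k-1}/(k-1)!) where N is the nilpotent superdiagonal part.

Assembling the blocks and conjugating back gives the entries of e^{tA} as shown above.

e^{tA} = [[(1 - 6*t)*e^{3*t}, -4*t*e^{3*t}, -4*t*e^{3*t}], [t*(3*t - 10)*e^{3*t}/2, (t^2 - 3*t + 1)*e^{3*t}, t*(t - 3)*e^{3*t}], [t*(28 - 3*t)*e^{3*t}/2, t*(9 - t)*e^{3*t}, (-t^2 + 9*t + 1)*e^{3*t}]]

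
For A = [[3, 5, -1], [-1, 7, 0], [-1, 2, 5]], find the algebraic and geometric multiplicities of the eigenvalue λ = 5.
The characteristic polynomial is (x - 5)^3, so the factor x - 5 appears with exponent 3: the algebraic multiplicity is 3.

rank(A - 5I) = 2, so the eigenspace has dimension 3 - 2 = 1: the geometric multiplicity is 1.

Since 1 < 3, A is not diagonalizable.

algebraic multiplicity 3, geometric multiplicity 1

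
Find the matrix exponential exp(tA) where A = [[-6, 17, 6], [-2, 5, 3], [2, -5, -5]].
A has Jordan form J = [[-2, 1, 0], [0, -2, 1], [0, 0, -2]] with A = PJP^{-1}, so e^{tA} = P e^{tJ} P^{-1}.

For a Jordan block J_k(λ), e^{tJ_k(λ)} = e^{λt} · (I + tN + t^2 N^2/2! + ... + t^{k-1} N^{k-1}/(k-1)!) where N is the nilpotent superdiagonal part.

Assembling the blocks and conjugating back gives the entries of e^{tA} as shown above.

e^{tA} = [[(-3*t^2 - 4*t + 1)*e^{-2*t}, t*(21*t + 34)*e^{-2*t}/2, 3*t*(3*t + 4)*e^{-2*t}/2], [-2*t*e^{-2*t}, (7*t + 1)*e^{-2*t}, 3*t*e^{-2*t}], [2*t*(1 - t)*e^{-2*t}, t*(7*t - 5)*e^{-2*t}, (3*t^2 - 3*t + 1)*e^{-2*t}]]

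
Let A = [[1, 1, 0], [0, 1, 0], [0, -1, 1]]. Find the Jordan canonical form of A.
The characteristic polynomial is det(xI - A) = (x - 1)^3, so the eigenvalues are 1 (algebraic multiplicity 3).

For λ = 1: rank(A - I) = 1, rank((A - I)^2) = 0. The eigenspace has dimension 3 - 1 = 2, so there are 2 Jordan blocks; the rank sequence gives block sizes [2, 1].

Assembling the blocks gives the Jordan form J above.

J = [[1, 1, 0], [0, 1, 0], [0, 0, 1]]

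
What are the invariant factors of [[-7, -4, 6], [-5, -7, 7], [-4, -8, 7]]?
(x + 1)^2(x + 5)

The Jordan structure of A has elementary divisors (x + 5), (x + 1)^2. Arranging the block sizes at each eigenvalue in decreasing order and taking row products gives the invariant factors.

Invariant factors (smallest first, each dividing the next): (x + 1)^2(x + 5).

Check: the last factor (x + 1)^2(x + 5) is the minimal polynomial, and the product (x + 1)^2(x + 5) is the characteristic polynomial.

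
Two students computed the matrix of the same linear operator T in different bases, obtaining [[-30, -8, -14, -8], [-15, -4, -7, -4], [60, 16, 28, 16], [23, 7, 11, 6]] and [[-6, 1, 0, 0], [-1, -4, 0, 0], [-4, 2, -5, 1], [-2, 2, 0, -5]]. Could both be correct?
No.

trace(A) = 0 but trace(B) = -20. The trace is a similarity invariant, so A and B are not similar.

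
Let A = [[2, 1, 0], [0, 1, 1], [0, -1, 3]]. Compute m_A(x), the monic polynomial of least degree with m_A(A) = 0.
m_A(x) = (x - 2)^3

The characteristic polynomial factors as (x - 2)^3. The minimal polynomial is ∏(x - λ)^{k_λ} where k_λ is the size of the largest Jordan block at λ.

For λ = 2: rank(A - 2I) = 2, and the largest Jordan block has size 3 (the smallest k with rank((A - 2I)^k) = rank((A - 2I)^(k+1))).

So m_A(x) = (x - 2)^3.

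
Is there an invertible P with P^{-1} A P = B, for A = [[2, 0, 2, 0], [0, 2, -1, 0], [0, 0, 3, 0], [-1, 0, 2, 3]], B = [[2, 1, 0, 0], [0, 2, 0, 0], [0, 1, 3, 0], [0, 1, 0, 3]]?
No.

Both have characteristic polynomial (x - 3)^2(x - 2)^2, but the minimal polynomial of A is (x - 3)(x - 2) while the minimal polynomial of B is (x - 3)(x - 2)^2. The minimal polynomial is a similarity invariant, so A and B are not similar.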